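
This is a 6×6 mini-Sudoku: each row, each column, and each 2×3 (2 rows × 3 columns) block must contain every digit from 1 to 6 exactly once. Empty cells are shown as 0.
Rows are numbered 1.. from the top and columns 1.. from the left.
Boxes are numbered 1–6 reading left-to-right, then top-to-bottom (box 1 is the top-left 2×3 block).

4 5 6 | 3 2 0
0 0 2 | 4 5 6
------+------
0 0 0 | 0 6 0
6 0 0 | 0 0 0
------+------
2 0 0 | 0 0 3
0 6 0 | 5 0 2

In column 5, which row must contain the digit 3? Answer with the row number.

Consider where 3 can go in column 5.
row 5, column 5 is out (row 5 already has a 3).
row 6, column 5 is out (box 6 already has a 3).
So the only cell in column 5 that can hold 3 is row 4, column 5.
That is row 4.

4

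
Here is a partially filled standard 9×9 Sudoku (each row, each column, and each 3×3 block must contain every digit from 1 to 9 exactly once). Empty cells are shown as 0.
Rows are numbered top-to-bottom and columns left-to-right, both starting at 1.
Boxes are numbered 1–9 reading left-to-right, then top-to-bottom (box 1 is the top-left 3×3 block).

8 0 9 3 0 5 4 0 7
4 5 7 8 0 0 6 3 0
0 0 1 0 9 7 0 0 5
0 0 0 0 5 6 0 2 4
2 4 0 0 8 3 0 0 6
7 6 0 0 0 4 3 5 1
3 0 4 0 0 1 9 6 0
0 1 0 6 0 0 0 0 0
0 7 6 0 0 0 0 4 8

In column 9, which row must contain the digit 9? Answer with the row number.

2

Consider where 9 can go in column 9.
R7C9 is out (row 7 already has a 9).
R8C9 is out (box 9 already has a 9).
So the only cell in column 9 that can hold 9 is R2C9.
That is row 2.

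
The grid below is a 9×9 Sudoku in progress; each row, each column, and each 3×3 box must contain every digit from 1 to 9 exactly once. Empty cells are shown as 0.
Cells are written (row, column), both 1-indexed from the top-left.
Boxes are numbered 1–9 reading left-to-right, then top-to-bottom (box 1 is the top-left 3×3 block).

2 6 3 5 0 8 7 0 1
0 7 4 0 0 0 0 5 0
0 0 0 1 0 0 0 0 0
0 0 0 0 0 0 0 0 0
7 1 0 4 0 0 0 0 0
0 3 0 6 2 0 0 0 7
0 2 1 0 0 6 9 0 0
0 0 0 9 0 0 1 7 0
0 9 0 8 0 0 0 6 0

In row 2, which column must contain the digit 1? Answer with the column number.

1

Consider where 1 can go in row 2.
(2,4) is out (column 4 already has a 1).
(2,5) is out (box 2 already has a 1).
(2,6) is out (box 2 already has a 1).
(2,7) is out (column 7 already has a 1).
(2,9) is out (column 9 already has a 1).
So the only cell in row 2 that can hold 1 is (2,1).
That is column 1.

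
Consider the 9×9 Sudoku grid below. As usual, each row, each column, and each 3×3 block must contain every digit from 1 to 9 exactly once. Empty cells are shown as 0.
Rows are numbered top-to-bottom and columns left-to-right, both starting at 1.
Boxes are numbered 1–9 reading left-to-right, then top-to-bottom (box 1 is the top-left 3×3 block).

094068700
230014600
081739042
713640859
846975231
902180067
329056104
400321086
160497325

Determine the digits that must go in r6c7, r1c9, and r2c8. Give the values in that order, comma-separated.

For r6c7:
  Row 6 already contains {1, 2, 6, 7, 8, 9}.
  Column 7 already contains {1, 2, 3, 6, 7, 8}.
  Its 3×3 block (box 6) already contains {1, 2, 3, 5, 6, 7, 8, 9}.
  The only value from 1–9 not eliminated is 4, so r6c7 = 4.
For r1c9:
  Row 1 already contains {4, 6, 7, 8, 9}.
  Column 9 already contains {1, 2, 4, 5, 6, 7, 9}.
  Its 3×3 block (box 3) already contains {2, 4, 6, 7}.
  The only value from 1–9 not eliminated is 3, so r1c9 = 3.
For r2c8:
  Row 2 already contains {1, 2, 3, 4, 6}.
  Column 8 already contains {2, 3, 4, 5, 6, 8}.
  Its 3×3 block (box 3) already contains {2, 4, 6, 7}.
  The only value from 1–9 not eliminated is 9, so r2c8 = 9.

4,3,9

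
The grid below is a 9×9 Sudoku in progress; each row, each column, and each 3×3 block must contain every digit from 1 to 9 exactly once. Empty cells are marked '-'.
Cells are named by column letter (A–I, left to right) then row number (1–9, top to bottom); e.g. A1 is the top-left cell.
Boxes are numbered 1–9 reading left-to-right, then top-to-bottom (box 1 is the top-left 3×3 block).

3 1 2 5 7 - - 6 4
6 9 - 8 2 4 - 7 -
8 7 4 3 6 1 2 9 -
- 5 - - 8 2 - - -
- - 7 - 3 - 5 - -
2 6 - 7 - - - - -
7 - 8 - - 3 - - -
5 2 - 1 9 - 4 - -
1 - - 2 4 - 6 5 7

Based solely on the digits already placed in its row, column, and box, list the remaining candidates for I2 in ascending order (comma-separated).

1,3,5

Row 2 already contains {2, 4, 6, 7, 8, 9}.
Column I already contains {4, 7}.
Its 3×3 block (box 3) already contains {2, 4, 6, 7, 9}.
Removing those from 1–9 leaves {1, 3, 5} as the candidates for I2.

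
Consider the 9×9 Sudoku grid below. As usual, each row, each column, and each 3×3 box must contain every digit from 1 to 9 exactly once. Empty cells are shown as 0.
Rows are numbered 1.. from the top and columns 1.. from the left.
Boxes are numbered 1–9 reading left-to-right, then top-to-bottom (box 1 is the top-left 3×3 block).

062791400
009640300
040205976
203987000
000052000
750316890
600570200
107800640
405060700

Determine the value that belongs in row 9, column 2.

2

Cell row 9, column 2 itself could take any of {2, 3, 8, 9} by direct elimination.
Consider where 2 can go in row 9.
row 9, column 4 is out (column 4 already has a 2).
row 9, column 6 is out (column 6 already has a 2).
row 9, column 8 is out (box 9 already has a 2).
row 9, column 9 is out (box 9 already has a 2).
So the only cell in row 9 that can hold 2 is row 9, column 2.
Therefore row 9, column 2 = 2.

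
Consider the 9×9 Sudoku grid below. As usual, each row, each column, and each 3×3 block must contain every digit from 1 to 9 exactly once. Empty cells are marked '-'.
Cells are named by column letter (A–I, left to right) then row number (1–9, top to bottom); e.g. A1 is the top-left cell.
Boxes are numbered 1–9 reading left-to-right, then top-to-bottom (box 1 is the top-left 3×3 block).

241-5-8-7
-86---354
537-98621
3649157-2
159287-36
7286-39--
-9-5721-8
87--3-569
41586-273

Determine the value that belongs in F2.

1

Row 2 already contains {3, 4, 5, 6, 8}.
Column F already contains {2, 3, 5, 7, 8}.
Its 3×3 block (box 2) already contains {5, 8, 9}.
The only value from 1–9 not eliminated is 1, so F2 = 1.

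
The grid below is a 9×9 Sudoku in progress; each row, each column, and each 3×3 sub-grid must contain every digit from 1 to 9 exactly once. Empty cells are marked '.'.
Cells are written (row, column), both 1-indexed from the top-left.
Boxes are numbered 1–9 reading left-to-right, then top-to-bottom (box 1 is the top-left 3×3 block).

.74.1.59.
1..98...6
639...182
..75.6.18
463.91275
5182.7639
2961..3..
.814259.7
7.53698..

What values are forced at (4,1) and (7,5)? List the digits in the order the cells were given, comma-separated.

9,7

For (4,1):
  Row 4 already contains {1, 5, 6, 7, 8}.
  Column 1 already contains {1, 2, 4, 5, 6, 7}.
  Its 3×3 block (box 4) already contains {1, 3, 4, 5, 6, 7, 8}.
  The only value from 1–9 not eliminated is 9, so (4,1) = 9.
For (7,5):
  Row 7 already contains {1, 2, 3, 6, 9}.
  Column 5 already contains {1, 2, 6, 8, 9}.
  Its 3×3 block (box 8) already contains {1, 2, 3, 4, 5, 6, 9}.
  The only value from 1–9 not eliminated is 7, so (7,5) = 7.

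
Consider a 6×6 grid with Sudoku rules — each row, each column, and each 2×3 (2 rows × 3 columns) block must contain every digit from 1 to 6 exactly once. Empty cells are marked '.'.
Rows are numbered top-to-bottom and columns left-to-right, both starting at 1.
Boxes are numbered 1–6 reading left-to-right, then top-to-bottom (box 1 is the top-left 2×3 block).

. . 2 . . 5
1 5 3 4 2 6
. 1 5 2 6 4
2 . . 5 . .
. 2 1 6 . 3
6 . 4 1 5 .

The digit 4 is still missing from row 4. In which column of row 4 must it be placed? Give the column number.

Consider where 4 can go in row 4.
r4c3 is out (column 3 already has a 4).
r4c5 is out (box 4 already has a 4).
r4c6 is out (column 6 already has a 4).
So the only cell in row 4 that can hold 4 is r4c2.
That is column 2.

2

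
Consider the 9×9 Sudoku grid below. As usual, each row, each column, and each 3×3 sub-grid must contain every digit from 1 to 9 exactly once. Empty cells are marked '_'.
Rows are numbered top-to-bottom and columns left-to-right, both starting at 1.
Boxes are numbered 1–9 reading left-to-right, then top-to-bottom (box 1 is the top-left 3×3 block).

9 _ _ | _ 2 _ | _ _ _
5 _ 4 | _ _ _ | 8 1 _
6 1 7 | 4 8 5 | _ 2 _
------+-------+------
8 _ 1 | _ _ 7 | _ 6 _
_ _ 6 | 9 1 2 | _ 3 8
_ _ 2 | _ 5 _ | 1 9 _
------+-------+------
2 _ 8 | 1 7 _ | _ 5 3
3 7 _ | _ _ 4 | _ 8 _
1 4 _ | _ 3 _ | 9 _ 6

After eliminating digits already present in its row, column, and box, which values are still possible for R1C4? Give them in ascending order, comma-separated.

3,6,7

Row 1 already contains {2, 9}.
Column 4 already contains {1, 4, 9}.
Its 3×3 block (box 2) already contains {2, 4, 5, 8}.
Removing those from 1–9 leaves {3, 6, 7} as the candidates for R1C4.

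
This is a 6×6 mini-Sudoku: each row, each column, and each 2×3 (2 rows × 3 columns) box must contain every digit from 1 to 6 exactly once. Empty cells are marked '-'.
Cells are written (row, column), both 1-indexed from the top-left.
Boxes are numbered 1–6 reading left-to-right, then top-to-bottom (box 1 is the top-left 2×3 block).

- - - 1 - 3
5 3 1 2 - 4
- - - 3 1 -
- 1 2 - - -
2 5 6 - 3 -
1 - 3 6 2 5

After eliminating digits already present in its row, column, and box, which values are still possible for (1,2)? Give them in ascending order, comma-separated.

Row 1 already contains {1, 3}.
Column 2 already contains {1, 3, 5}.
Its 2×3 block (box 1) already contains {1, 3, 5}.
Removing those from 1–6 leaves {2, 4, 6} as the candidates for (1,2).

2,4,6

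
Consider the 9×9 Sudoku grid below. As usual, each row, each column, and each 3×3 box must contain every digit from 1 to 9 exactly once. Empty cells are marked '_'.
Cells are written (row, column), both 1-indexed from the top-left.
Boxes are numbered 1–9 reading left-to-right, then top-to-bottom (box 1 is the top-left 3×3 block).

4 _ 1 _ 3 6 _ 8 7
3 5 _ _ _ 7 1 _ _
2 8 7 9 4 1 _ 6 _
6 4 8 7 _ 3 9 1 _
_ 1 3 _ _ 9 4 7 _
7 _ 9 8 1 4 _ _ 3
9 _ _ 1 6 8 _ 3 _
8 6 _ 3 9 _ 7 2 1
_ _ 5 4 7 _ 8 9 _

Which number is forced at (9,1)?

1

Row 9 already contains {4, 5, 7, 8, 9}.
Column 1 already contains {2, 3, 4, 6, 7, 8, 9}.
Its 3×3 block (box 7) already contains {5, 6, 8, 9}.
The only value from 1–9 not eliminated is 1, so (9,1) = 1.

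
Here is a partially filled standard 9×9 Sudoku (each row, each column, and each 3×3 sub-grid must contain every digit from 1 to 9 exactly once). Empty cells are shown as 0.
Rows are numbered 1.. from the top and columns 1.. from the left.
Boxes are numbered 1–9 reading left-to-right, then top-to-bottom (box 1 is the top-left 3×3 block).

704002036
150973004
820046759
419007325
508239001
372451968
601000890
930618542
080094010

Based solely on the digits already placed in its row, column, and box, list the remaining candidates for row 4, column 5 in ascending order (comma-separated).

6,8

Row 4 already contains {1, 2, 3, 4, 5, 7, 9}.
Column 5 already contains {1, 3, 4, 5, 7, 9}.
Its 3×3 block (box 5) already contains {1, 2, 3, 4, 5, 7, 9}.
Removing those from 1–9 leaves {6, 8} as the candidates for row 4, column 5.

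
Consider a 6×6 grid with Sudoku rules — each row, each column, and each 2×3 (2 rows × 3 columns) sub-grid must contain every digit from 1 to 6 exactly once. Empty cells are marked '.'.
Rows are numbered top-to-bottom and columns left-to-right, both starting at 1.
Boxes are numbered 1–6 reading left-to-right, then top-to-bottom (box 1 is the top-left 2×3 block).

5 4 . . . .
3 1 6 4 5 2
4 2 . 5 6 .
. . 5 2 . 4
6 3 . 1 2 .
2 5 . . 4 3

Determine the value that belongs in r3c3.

3

Cell r3c3 itself could take any of {1, 3} by direct elimination.
Consider where 3 can go in column 3.
r1c3 is out (box 1 already has a 3).
r5c3 is out (row 5 already has a 3).
r6c3 is out (row 6 already has a 3).
So the only cell in column 3 that can hold 3 is r3c3.
Therefore r3c3 = 3.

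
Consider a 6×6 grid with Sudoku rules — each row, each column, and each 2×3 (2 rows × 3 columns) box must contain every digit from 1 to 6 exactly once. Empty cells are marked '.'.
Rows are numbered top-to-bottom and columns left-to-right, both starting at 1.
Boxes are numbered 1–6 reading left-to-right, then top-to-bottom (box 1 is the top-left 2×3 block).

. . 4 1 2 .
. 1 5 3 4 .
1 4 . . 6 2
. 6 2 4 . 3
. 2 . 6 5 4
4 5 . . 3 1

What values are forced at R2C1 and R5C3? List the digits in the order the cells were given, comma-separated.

For R2C1:
  Consider where 2 can go in row 2.
  R2C6 is out (column 6 already has a 2).
  So the only cell in row 2 that can hold 2 is R2C1.
  So R2C1 = 2.
For R5C3:
  Consider where 1 can go in row 5.
  R5C1 is out (column 1 already has a 1).
  So the only cell in row 5 that can hold 1 is R5C3.
  So R5C3 = 1.

2,1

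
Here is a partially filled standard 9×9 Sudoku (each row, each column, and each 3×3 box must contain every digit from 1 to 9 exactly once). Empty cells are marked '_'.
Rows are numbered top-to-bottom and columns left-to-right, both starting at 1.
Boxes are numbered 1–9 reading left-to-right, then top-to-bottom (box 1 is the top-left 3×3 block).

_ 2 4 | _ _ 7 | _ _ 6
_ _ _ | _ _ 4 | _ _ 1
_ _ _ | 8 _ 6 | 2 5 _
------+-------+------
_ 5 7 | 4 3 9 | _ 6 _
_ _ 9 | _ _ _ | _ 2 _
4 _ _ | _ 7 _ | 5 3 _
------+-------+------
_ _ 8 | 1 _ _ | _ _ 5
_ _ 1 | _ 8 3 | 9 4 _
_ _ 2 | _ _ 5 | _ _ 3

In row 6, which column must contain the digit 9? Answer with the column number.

Consider where 9 can go in row 6.
r6c2 is out (box 4 already has a 9).
r6c3 is out (column 3 already has a 9).
r6c4 is out (box 5 already has a 9).
r6c6 is out (column 6 already has a 9).
So the only cell in row 6 that can hold 9 is r6c9.
That is column 9.

9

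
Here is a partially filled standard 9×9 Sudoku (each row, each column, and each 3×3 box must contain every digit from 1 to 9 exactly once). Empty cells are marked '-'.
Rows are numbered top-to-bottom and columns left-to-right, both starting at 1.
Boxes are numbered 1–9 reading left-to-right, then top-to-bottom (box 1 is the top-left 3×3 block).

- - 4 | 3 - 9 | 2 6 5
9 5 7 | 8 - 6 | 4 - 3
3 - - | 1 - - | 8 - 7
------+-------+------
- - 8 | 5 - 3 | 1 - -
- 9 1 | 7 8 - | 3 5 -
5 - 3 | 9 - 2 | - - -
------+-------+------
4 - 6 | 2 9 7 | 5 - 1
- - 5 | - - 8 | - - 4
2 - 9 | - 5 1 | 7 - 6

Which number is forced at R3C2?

6

Cell R3C2 itself could take any of {2, 6} by direct elimination.
Consider where 6 can go in row 3.
R3C3 is out (column 3 already has a 6).
R3C5 is out (box 2 already has a 6).
R3C6 is out (column 6 already has a 6).
R3C8 is out (column 8 already has a 6).
So the only cell in row 3 that can hold 6 is R3C2.
Therefore R3C2 = 6.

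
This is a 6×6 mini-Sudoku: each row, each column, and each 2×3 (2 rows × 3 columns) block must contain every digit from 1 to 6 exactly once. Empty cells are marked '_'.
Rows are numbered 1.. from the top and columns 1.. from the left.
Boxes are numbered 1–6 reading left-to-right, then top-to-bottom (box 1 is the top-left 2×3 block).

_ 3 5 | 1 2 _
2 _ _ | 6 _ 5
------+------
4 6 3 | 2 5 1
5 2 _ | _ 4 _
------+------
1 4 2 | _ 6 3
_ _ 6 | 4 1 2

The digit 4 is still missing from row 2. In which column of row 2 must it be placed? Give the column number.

3

Consider where 4 can go in row 2.
row 2, column 2 is out (column 2 already has a 4).
row 2, column 5 is out (column 5 already has a 4).
So the only cell in row 2 that can hold 4 is row 2, column 3.
That is column 3.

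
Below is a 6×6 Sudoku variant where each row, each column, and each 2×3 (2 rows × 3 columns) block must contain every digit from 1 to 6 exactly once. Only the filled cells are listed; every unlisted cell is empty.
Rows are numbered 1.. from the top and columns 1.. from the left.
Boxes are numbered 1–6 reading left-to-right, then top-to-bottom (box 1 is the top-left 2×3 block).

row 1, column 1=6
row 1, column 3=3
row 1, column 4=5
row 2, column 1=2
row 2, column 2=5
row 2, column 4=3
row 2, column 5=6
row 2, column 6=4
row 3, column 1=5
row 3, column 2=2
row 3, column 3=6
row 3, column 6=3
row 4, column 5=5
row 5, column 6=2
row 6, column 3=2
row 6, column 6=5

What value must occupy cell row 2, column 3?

1

Row 2 already contains {2, 3, 4, 5, 6}.
Column 3 already contains {2, 3, 6}.
Its 2×3 block (box 1) already contains {2, 3, 5, 6}.
The only value from 1–6 not eliminated is 1, so row 2, column 3 = 1.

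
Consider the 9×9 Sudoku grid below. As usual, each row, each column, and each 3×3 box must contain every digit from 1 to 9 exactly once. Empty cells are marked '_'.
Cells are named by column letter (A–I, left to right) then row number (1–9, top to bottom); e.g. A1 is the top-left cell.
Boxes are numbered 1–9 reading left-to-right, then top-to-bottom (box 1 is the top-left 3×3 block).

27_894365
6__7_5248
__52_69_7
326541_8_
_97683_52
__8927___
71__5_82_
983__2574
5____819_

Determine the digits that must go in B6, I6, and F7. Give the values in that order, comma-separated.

For B6:
  Consider where 5 can go in box 4.
  A5 is out (row 5 already has a 5).
  A6 is out (column A already has a 5).
  So the only cell in box 4 that can hold 5 is B6.
  So B6 = 5.
For I6:
  Consider where 1 can go in column I.
  I4 is out (row 4 already has a 1).
  I7 is out (row 7 already has a 1).
  I9 is out (row 9 already has a 1).
  So the only cell in column I that can hold 1 is I6.
  So I6 = 1.
For F7:
  Row 7 already contains {1, 2, 5, 7, 8}.
  Column F already contains {1, 2, 3, 4, 5, 6, 7, 8}.
  Its 3×3 block (box 8) already contains {2, 5, 8}.
  The only value from 1–9 not eliminated is 9, so F7 = 9.

5,1,9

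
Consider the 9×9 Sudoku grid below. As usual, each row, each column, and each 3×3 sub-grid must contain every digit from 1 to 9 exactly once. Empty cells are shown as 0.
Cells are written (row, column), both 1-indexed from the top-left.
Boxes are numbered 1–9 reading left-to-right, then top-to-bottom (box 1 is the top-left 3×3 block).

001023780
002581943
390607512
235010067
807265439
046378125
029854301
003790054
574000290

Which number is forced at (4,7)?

8

Row 4 already contains {1, 2, 3, 5, 6, 7}.
Column 7 already contains {1, 2, 3, 4, 5, 7, 9}.
Its 3×3 block (box 6) already contains {1, 2, 3, 4, 5, 6, 7, 9}.
The only value from 1–9 not eliminated is 8, so (4,7) = 8.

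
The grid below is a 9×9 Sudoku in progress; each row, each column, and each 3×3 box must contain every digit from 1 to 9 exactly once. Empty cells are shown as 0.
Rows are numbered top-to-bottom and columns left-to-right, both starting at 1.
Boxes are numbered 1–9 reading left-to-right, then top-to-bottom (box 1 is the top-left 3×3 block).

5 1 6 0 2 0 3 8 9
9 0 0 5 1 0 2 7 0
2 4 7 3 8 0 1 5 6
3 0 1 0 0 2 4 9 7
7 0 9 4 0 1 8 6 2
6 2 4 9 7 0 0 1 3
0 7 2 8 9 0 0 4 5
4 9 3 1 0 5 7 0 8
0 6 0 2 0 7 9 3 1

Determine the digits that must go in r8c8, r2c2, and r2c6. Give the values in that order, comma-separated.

For r8c8:
  Row 8 already contains {1, 3, 4, 5, 7, 8, 9}.
  Column 8 already contains {1, 3, 4, 5, 6, 7, 8, 9}.
  Its 3×3 block (box 9) already contains {1, 3, 4, 5, 7, 8, 9}.
  The only value from 1–9 not eliminated is 2, so r8c8 = 2.
For r2c2:
  Consider where 3 can go in row 2.
  r2c3 is out (column 3 already has a 3).
  r2c6 is out (box 2 already has a 3).
  r2c9 is out (column 9 already has a 3).
  So the only cell in row 2 that can hold 3 is r2c2.
  So r2c2 = 3.
For r2c6:
  Consider where 6 can go in row 2.
  r2c2 is out (column 2 already has a 6).
  r2c3 is out (column 3 already has a 6).
  r2c9 is out (column 9 already has a 6).
  So the only cell in row 2 that can hold 6 is r2c6.
  So r2c6 = 6.

2,3,6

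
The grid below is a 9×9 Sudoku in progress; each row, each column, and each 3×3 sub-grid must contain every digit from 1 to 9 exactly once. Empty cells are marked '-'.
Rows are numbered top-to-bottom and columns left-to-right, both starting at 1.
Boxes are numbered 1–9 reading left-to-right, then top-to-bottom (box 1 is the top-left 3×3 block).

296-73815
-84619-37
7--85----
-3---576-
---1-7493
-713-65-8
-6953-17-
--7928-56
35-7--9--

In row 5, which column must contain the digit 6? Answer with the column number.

Consider where 6 can go in row 5.
R5C2 is out (column 2 already has a 6).
R5C3 is out (column 3 already has a 6).
R5C5 is out (box 5 already has a 6).
So the only cell in row 5 that can hold 6 is R5C1.
That is column 1.

1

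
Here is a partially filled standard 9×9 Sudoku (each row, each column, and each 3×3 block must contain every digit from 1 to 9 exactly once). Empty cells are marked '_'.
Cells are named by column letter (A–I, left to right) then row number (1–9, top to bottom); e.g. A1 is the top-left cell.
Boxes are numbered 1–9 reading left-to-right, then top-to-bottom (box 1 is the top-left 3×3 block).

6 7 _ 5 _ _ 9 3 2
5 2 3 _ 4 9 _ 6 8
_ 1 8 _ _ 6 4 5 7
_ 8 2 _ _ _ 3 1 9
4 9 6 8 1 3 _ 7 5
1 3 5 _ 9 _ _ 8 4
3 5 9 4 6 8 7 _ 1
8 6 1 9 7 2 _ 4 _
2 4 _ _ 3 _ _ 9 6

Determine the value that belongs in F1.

Row 1 already contains {2, 3, 5, 6, 7, 9}.
Column F already contains {2, 3, 6, 8, 9}.
Its 3×3 block (box 2) already contains {4, 5, 6, 9}.
The only value from 1–9 not eliminated is 1, so F1 = 1.

1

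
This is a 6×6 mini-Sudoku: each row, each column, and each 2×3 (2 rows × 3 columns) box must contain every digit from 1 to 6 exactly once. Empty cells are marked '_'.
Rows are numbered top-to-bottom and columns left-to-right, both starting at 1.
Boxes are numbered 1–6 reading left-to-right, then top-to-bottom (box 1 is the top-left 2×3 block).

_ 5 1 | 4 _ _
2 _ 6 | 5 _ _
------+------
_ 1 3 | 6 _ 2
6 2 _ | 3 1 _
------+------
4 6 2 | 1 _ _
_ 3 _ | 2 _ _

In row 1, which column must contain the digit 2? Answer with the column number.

5

Consider where 2 can go in row 1.
r1c1 is out (column 1 already has a 2).
r1c6 is out (column 6 already has a 2).
So the only cell in row 1 that can hold 2 is r1c5.
That is column 5.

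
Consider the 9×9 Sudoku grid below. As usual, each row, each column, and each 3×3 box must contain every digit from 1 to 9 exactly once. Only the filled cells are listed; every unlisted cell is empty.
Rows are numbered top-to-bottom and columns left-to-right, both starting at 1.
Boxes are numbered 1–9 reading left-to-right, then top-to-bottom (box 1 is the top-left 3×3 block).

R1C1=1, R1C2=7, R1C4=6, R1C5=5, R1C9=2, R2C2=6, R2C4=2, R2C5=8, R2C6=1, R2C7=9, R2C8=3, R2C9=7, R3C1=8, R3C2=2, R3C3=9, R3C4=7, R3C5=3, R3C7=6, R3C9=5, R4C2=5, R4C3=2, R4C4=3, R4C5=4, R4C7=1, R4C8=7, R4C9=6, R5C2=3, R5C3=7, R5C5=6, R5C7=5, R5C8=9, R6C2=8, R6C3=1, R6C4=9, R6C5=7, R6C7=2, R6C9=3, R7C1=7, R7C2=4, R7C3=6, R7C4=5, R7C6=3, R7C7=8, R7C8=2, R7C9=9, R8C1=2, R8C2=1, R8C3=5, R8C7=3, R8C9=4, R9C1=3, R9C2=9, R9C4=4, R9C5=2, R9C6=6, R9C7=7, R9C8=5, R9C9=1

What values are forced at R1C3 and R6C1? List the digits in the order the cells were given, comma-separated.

3,6

For R1C3:
  Consider where 3 can go in column 3.
  R2C3 is out (row 2 already has a 3).
  R9C3 is out (row 9 already has a 3).
  So the only cell in column 3 that can hold 3 is R1C3.
  So R1C3 = 3.
For R6C1:
  Consider where 6 can go in box 4.
  R4C1 is out (row 4 already has a 6).
  R5C1 is out (row 5 already has a 6).
  So the only cell in box 4 that can hold 6 is R6C1.
  So R6C1 = 6.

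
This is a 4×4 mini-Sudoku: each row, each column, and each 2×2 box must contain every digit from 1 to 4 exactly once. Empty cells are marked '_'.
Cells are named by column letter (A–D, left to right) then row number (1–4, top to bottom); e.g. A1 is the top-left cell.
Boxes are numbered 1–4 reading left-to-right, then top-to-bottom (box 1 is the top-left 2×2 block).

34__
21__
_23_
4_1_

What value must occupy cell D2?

3

Cell D2 itself could take any of {3, 4} by direct elimination.
Consider where 3 can go in row 2.
C2 is out (column C already has a 3).
So the only cell in row 2 that can hold 3 is D2.
Therefore D2 = 3.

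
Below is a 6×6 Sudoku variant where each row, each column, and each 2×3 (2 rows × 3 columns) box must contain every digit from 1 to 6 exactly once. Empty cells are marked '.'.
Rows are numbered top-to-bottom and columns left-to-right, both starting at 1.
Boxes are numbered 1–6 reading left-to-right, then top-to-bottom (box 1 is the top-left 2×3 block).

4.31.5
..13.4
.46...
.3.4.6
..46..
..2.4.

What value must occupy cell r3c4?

Cell r3c4 itself could take any of {2, 5} by direct elimination.
Consider where 2 can go in column 4.
r6c4 is out (row 6 already has a 2).
So the only cell in column 4 that can hold 2 is r3c4.
Therefore r3c4 = 2.

2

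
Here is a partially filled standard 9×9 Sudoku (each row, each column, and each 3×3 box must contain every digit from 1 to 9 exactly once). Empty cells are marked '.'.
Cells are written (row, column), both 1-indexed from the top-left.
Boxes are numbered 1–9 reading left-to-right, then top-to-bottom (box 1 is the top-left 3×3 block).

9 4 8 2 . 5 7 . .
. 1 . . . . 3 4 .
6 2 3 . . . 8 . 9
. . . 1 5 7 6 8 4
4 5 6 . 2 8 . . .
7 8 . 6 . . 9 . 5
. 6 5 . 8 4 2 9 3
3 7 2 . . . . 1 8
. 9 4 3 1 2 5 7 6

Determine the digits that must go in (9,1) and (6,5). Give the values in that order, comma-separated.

For (9,1):
  Row 9 already contains {1, 2, 3, 4, 5, 6, 7, 9}.
  Column 1 already contains {3, 4, 6, 7, 9}.
  Its 3×3 block (box 7) already contains {2, 3, 4, 5, 6, 7, 9}.
  The only value from 1–9 not eliminated is 8, so (9,1) = 8.
For (6,5):
  Consider where 4 can go in row 6.
  (6,3) is out (column 3 already has a 4).
  (6,6) is out (column 6 already has a 4).
  (6,8) is out (column 8 already has a 4).
  So the only cell in row 6 that can hold 4 is (6,5).
  So (6,5) = 4.

8,4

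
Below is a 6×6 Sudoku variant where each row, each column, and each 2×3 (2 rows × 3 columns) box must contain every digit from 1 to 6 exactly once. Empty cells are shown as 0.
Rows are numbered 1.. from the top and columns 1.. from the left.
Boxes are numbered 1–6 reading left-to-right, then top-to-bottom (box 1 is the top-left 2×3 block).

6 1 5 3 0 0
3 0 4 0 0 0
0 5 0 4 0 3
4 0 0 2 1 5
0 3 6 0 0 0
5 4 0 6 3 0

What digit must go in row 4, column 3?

3

Row 4 already contains {1, 2, 4, 5}.
Column 3 already contains {4, 5, 6}.
Its 2×3 block (box 3) already contains {4, 5}.
The only value from 1–6 not eliminated is 3, so row 4, column 3 = 3.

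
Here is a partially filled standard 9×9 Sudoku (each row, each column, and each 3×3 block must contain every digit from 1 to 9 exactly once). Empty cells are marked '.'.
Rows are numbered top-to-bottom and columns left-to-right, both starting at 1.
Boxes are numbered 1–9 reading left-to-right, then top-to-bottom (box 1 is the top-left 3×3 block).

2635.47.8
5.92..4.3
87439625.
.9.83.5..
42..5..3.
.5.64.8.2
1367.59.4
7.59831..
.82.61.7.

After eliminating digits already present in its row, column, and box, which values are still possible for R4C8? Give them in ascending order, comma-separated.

Row 4 already contains {3, 5, 8, 9}.
Column 8 already contains {3, 5, 7}.
Its 3×3 block (box 6) already contains {2, 3, 5, 8}.
Removing those from 1–9 leaves {1, 4, 6} as the candidates for R4C8.

1,4,6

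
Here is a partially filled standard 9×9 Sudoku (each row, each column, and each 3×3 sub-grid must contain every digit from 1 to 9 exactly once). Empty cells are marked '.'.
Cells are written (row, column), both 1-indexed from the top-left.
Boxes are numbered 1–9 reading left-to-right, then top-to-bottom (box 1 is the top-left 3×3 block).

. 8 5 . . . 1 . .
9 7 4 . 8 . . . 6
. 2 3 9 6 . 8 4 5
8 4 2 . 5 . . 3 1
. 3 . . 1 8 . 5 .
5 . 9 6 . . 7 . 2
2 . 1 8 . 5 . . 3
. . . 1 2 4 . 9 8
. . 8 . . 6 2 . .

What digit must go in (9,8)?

1

Cell (9,8) itself could take any of {1, 7} by direct elimination.
Consider where 1 can go in row 9.
(9,1) is out (box 7 already has a 1).
(9,2) is out (box 7 already has a 1).
(9,4) is out (column 4 already has a 1).
(9,5) is out (column 5 already has a 1).
(9,9) is out (column 9 already has a 1).
So the only cell in row 9 that can hold 1 is (9,8).
Therefore (9,8) = 1.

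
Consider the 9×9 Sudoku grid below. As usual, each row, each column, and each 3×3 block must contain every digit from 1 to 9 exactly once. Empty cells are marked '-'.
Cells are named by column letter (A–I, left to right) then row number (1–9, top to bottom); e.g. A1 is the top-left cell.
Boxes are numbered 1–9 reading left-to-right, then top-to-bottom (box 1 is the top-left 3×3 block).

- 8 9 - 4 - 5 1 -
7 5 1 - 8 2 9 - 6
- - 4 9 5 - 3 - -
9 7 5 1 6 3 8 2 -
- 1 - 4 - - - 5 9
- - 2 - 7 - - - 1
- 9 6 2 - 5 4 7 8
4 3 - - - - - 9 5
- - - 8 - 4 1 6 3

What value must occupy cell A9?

5

Cell A9 itself could take any of {2, 5} by direct elimination.
Consider where 5 can go in column A.
A1 is out (row 1 already has a 5).
A3 is out (row 3 already has a 5).
A5 is out (row 5 already has a 5).
A6 is out (box 4 already has a 5).
A7 is out (row 7 already has a 5).
So the only cell in column A that can hold 5 is A9.
Therefore A9 = 5.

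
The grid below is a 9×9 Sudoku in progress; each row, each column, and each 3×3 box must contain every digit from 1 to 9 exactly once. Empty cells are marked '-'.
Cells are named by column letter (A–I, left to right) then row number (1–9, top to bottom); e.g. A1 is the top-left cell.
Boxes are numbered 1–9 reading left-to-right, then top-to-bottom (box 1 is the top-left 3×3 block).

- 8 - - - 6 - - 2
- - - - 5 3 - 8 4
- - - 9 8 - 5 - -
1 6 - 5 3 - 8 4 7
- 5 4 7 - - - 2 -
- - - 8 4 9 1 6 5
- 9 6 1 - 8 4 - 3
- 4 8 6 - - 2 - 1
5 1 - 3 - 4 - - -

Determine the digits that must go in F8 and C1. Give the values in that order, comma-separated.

For F8:
  Consider where 5 can go in box 8.
  E7 is out (column E already has a 5).
  E8 is out (column E already has a 5).
  E9 is out (row 9 already has a 5).
  So the only cell in box 8 that can hold 5 is F8.
  So F8 = 5.
For C1:
  Consider where 5 can go in box 1.
  A1 is out (column A already has a 5). A2 is out (row 2 already has a 5). B2 is out (row 2 already has a 5). C2 is out (row 2 already has a 5). The remaining empty cells in box 1 are similarly blocked.
  So the only cell in box 1 that can hold 5 is C1.
  So C1 = 5.

5,5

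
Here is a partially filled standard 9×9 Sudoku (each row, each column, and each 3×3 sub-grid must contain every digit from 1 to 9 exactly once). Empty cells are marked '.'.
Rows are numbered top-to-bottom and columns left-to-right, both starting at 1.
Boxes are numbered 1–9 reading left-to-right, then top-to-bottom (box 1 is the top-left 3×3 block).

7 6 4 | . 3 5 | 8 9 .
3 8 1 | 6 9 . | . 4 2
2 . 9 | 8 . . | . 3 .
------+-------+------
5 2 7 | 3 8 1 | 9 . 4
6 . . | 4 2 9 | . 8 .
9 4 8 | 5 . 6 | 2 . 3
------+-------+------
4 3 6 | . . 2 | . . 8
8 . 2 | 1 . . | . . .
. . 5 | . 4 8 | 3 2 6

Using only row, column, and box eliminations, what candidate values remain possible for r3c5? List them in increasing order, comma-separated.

Row 3 already contains {2, 3, 8, 9}.
Column 5 already contains {2, 3, 4, 8, 9}.
Its 3×3 block (box 2) already contains {3, 5, 6, 8, 9}.
Removing those from 1–9 leaves {1, 7} as the candidates for r3c5.

1,7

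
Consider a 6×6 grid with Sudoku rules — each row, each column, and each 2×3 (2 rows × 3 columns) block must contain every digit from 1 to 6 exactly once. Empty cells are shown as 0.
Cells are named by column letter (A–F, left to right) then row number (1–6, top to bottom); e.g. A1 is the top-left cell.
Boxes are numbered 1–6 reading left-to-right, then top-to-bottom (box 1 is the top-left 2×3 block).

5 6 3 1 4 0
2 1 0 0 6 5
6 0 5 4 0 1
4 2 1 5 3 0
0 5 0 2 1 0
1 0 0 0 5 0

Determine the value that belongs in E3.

Row 3 already contains {1, 4, 5, 6}.
Column E already contains {1, 3, 4, 5, 6}.
Its 2×3 block (box 4) already contains {1, 3, 4, 5}.
The only value from 1–6 not eliminated is 2, so E3 = 2.

2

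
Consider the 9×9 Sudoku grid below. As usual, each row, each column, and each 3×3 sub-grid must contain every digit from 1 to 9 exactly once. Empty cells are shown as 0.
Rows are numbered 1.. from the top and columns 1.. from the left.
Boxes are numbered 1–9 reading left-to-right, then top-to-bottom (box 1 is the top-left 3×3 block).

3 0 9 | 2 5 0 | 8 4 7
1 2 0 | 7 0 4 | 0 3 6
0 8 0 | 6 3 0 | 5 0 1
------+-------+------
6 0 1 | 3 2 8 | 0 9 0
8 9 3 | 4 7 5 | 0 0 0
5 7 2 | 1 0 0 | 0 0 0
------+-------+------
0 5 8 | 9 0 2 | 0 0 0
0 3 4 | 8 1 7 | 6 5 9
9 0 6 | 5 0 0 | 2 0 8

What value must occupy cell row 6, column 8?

Cell row 6, column 8 itself could take any of {6, 8} by direct elimination.
Consider where 8 can go in column 8.
row 3, column 8 is out (row 3 already has a 8).
row 5, column 8 is out (row 5 already has a 8).
row 7, column 8 is out (row 7 already has a 8).
row 9, column 8 is out (row 9 already has a 8).
So the only cell in column 8 that can hold 8 is row 6, column 8.
Therefore row 6, column 8 = 8.

8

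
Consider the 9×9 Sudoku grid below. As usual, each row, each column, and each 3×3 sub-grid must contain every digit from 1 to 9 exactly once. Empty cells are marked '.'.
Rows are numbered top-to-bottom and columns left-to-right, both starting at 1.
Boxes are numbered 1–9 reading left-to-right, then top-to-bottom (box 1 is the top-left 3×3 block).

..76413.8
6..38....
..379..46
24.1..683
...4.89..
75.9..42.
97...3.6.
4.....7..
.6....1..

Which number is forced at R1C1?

5

Row 1 already contains {1, 3, 4, 6, 7, 8}.
Column 1 already contains {2, 4, 6, 7, 9}.
Its 3×3 block (box 1) already contains {3, 6, 7}.
The only value from 1–9 not eliminated is 5, so R1C1 = 5.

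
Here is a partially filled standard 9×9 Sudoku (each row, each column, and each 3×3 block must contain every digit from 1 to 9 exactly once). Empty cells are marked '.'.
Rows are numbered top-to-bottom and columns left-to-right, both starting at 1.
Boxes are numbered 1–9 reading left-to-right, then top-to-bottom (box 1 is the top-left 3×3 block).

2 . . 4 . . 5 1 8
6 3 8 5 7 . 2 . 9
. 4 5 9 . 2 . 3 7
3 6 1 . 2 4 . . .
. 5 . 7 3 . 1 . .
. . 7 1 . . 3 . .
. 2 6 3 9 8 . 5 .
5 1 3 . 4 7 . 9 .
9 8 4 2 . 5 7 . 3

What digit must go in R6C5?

5

Cell R6C5 itself could take any of {5, 6, 8} by direct elimination.
Consider where 5 can go in column 5.
R1C5 is out (row 1 already has a 5).
R3C5 is out (row 3 already has a 5).
R9C5 is out (row 9 already has a 5).
So the only cell in column 5 that can hold 5 is R6C5.
Therefore R6C5 = 5.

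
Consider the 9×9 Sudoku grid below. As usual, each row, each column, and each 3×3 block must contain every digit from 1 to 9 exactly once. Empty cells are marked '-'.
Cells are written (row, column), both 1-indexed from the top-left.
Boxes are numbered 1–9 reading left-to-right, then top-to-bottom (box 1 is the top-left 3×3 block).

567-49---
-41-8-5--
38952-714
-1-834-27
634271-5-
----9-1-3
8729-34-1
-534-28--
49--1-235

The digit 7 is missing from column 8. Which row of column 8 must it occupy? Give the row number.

8

Consider where 7 can go in column 8.
(1,8) is out (row 1 already has a 7).
(2,8) is out (box 3 already has a 7).
(6,8) is out (box 6 already has a 7).
(7,8) is out (row 7 already has a 7).
So the only cell in column 8 that can hold 7 is (8,8).
That is row 8.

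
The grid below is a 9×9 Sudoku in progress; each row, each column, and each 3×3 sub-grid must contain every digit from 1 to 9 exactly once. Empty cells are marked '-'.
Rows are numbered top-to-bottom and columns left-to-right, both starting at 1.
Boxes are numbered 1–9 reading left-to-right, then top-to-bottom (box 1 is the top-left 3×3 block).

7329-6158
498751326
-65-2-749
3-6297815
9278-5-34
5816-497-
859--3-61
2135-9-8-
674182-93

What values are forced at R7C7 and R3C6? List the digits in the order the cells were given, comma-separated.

For R7C7:
  Consider where 2 can go in box 9.
  R8C7 is out (row 8 already has a 2).
  R8C9 is out (row 8 already has a 2).
  R9C7 is out (row 9 already has a 2).
  So the only cell in box 9 that can hold 2 is R7C7.
  So R7C7 = 2.
For R3C6:
  Row 3 already contains {2, 4, 5, 6, 7, 9}.
  Column 6 already contains {1, 2, 3, 4, 5, 6, 7, 9}.
  Its 3×3 block (box 2) already contains {1, 2, 5, 6, 7, 9}.
  The only value from 1–9 not eliminated is 8, so R3C6 = 8.

2,8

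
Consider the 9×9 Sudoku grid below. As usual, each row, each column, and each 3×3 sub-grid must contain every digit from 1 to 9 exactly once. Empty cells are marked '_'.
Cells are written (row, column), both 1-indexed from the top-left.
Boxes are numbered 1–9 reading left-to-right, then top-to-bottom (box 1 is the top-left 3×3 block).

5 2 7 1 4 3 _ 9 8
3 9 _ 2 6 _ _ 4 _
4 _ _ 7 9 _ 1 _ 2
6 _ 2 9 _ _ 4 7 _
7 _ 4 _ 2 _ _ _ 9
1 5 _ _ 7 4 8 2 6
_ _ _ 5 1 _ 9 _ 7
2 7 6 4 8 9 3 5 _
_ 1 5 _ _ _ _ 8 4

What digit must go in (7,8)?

6

Row 7 already contains {1, 5, 7, 9}.
Column 8 already contains {2, 4, 5, 7, 8, 9}.
Its 3×3 block (box 9) already contains {3, 4, 5, 7, 8, 9}.
The only value from 1–9 not eliminated is 6, so (7,8) = 6.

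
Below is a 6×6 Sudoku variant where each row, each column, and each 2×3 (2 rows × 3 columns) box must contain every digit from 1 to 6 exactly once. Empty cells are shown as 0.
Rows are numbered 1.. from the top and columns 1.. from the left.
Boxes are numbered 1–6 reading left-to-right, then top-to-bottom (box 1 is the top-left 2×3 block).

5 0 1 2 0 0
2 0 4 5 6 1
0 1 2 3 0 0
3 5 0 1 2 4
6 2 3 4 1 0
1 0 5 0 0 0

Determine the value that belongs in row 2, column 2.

Row 2 already contains {1, 2, 4, 5, 6}.
Column 2 already contains {1, 2, 5}.
Its 2×3 block (box 1) already contains {1, 2, 4, 5}.
The only value from 1–6 not eliminated is 3, so row 2, column 2 = 3.

3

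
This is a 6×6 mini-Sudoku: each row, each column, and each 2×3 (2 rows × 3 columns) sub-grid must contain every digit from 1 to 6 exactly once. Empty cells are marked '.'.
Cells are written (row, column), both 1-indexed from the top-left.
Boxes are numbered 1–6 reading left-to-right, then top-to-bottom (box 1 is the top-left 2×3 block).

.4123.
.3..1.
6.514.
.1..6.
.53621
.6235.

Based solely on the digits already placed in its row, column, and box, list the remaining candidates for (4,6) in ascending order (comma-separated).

2,3,5

Row 4 already contains {1, 6}.
Column 6 already contains {1}.
Its 2×3 block (box 4) already contains {1, 4, 6}.
Removing those from 1–6 leaves {2, 3, 5} as the candidates for (4,6).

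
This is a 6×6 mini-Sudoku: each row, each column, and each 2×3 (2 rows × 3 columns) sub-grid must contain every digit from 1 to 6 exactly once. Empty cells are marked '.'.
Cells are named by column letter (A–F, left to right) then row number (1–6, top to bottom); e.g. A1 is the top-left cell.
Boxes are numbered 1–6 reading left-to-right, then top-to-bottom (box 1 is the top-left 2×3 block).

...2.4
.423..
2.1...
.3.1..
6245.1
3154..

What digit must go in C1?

Cell C1 itself could take any of {3, 6} by direct elimination.
Consider where 3 can go in row 1.
A1 is out (column A already has a 3).
B1 is out (column B already has a 3).
E1 is out (box 2 already has a 3).
So the only cell in row 1 that can hold 3 is C1.
Therefore C1 = 3.

3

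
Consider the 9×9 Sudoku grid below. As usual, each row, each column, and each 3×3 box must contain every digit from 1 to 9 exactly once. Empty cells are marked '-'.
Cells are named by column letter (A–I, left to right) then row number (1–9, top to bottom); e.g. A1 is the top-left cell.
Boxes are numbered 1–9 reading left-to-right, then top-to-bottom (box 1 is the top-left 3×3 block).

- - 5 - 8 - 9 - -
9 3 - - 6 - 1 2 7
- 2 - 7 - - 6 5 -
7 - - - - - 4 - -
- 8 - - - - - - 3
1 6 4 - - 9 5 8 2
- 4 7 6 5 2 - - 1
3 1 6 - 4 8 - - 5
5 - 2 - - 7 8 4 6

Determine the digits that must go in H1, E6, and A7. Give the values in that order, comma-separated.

3,7,8

For H1:
  Row 1 already contains {5, 8, 9}.
  Column H already contains {2, 4, 5, 8}.
  Its 3×3 block (box 3) already contains {1, 2, 5, 6, 7, 9}.
  The only value from 1–9 not eliminated is 3, so H1 = 3.
For E6:
  Consider where 7 can go in row 6.
  D6 is out (column D already has a 7).
  So the only cell in row 6 that can hold 7 is E6.
  So E6 = 7.
For A7:
  Row 7 already contains {1, 2, 4, 5, 6, 7}.
  Column A already contains {1, 3, 5, 7, 9}.
  Its 3×3 block (box 7) already contains {1, 2, 3, 4, 5, 6, 7}.
  The only value from 1–9 not eliminated is 8, so A7 = 8.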